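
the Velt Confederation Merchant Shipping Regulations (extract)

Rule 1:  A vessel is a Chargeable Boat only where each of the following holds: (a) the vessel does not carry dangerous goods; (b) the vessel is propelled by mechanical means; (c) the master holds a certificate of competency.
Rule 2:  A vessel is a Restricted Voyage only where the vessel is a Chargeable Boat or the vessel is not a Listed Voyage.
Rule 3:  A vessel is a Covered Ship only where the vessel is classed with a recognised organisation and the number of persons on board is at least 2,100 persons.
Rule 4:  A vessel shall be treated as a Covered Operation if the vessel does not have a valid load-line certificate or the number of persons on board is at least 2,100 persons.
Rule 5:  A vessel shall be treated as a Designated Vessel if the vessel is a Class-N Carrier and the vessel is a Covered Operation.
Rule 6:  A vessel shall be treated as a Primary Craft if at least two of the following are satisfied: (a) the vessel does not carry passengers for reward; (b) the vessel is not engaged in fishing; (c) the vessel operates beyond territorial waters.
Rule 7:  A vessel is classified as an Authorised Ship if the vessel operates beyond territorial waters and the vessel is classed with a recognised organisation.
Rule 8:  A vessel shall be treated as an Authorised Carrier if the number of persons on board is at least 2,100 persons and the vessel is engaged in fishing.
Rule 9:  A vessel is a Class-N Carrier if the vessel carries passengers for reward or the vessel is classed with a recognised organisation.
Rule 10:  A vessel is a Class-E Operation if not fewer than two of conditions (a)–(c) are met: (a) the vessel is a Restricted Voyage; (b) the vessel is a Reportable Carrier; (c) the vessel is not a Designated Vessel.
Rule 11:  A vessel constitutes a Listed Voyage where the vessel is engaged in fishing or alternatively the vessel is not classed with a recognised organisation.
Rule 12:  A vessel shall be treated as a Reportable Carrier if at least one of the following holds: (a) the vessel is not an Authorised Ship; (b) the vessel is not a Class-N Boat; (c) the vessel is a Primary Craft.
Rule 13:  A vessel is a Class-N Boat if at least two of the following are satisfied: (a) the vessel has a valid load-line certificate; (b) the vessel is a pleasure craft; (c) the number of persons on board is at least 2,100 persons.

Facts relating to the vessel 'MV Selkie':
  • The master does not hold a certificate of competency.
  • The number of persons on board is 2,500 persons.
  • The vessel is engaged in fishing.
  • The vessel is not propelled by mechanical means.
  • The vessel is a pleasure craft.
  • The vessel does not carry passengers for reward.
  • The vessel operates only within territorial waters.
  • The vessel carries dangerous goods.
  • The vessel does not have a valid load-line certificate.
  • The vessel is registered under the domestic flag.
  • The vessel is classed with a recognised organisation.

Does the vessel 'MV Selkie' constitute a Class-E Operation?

No

rule 1 — Chargeable Boat: [the vessel does not carry dangerous goods? no] AND [the vessel is propelled by mechanical means? no] AND [the master holds a certificate of competency? no] → not satisfied.
rule 11 — Listed Voyage: [the vessel is engaged in fishing? yes] OR [the vessel is not classed with a recognised organisation? no] → satisfied.
rule 2 — Restricted Voyage: [Chargeable Boat (rule 1)? no] OR [not a Listed Voyage (rule 11)? no] → not satisfied.
rule 7 — Authorised Ship: [the vessel operates beyond territorial waters? no] AND [the vessel is classed with a recognised organisation? yes] → not satisfied.
rule 13 — Class-N Boat: the vessel has a valid load-line certificate? no; the vessel is a pleasure craft? yes; number of persons on board: 2,500 persons ≥ 2,100 persons? yes — 2 of 3 hold (need ≥2) → satisfied.
rule 6 — Primary Craft: the vessel does not carry passengers for reward? yes; the vessel is not engaged in fishing? no; the vessel operates beyond territorial waters? no — 1 of 3 hold (need ≥2) → not satisfied.
rule 12 — Reportable Carrier: [not an Authorised Ship (rule 7)? yes] OR [not a Class-N Boat (rule 13)? no] OR [Primary Craft (rule 6)? no] → satisfied.
rule 9 — Class-N Carrier: [the vessel carries passengers for reward? no] OR [the vessel is classed with a recognised organisation? yes] → satisfied.
rule 4 — Covered Operation: [the vessel does not have a valid load-line certificate? yes] OR [number of persons on board: 2,500 persons ≥ 2,100 persons? yes] → satisfied.
rule 5 — Designated Vessel: [Class-N Carrier (rule 9)? yes] AND [Covered Operation (rule 4)? yes] → satisfied.
rule 10 — Class-E Operation: Restricted Voyage (rule 2)? no; Reportable Carrier (rule 12)? yes; not a Designated Vessel (rule 5)? no — 1 of 3 hold (need ≥2) → not satisfied.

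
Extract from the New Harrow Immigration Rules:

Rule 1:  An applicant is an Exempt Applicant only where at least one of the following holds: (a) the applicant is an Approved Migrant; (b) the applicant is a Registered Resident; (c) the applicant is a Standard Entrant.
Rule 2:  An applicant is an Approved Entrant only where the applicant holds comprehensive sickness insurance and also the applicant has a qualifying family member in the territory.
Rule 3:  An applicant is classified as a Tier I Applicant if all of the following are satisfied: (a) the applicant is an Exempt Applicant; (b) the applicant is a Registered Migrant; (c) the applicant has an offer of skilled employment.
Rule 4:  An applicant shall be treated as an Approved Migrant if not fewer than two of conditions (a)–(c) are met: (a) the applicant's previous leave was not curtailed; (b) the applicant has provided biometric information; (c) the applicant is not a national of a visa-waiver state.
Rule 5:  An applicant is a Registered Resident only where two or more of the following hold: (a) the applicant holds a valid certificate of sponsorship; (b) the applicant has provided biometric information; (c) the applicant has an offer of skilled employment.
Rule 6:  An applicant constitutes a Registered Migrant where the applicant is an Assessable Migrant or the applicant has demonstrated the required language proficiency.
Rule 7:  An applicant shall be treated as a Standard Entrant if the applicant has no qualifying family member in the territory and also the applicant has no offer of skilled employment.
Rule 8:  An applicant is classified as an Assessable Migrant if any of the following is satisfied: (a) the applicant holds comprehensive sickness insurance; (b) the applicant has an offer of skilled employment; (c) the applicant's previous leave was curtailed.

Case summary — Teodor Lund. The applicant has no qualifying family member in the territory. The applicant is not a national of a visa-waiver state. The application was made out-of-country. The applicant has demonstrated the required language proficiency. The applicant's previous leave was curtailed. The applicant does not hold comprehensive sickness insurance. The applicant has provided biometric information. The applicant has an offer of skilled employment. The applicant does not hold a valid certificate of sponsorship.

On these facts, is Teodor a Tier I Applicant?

Yes

rule 4 — Approved Migrant: the applicant's previous leave was not curtailed? no; the applicant has provided biometric information? yes; the applicant is not a national of a visa-waiver state? yes — 2 of 3 hold (need ≥2) → satisfied.
rule 5 — Registered Resident: the applicant holds a valid certificate of sponsorship? no; the applicant has provided biometric information? yes; the applicant has an offer of skilled employment? yes — 2 of 3 hold (need ≥2) → satisfied.
rule 7 — Standard Entrant: [the applicant has no qualifying family member in the territory? yes] AND [the applicant has no offer of skilled employment? no] → not satisfied.
rule 1 — Exempt Applicant: [Approved Migrant (rule 4)? yes] OR [Registered Resident (rule 5)? yes] OR [Standard Entrant (rule 7)? no] → satisfied.
rule 8 — Assessable Migrant: [the applicant holds comprehensive sickness insurance? no] OR [the applicant has an offer of skilled employment? yes] OR [the applicant's previous leave was curtailed? yes] → satisfied.
rule 6 — Registered Migrant: [Assessable Migrant (rule 8)? yes] OR [the applicant has demonstrated the required language proficiency? yes] → satisfied.
rule 3 — Tier I Applicant: [Exempt Applicant (rule 1)? yes] AND [Registered Migrant (rule 6)? yes] AND [the applicant has an offer of skilled employment? yes] → satisfied.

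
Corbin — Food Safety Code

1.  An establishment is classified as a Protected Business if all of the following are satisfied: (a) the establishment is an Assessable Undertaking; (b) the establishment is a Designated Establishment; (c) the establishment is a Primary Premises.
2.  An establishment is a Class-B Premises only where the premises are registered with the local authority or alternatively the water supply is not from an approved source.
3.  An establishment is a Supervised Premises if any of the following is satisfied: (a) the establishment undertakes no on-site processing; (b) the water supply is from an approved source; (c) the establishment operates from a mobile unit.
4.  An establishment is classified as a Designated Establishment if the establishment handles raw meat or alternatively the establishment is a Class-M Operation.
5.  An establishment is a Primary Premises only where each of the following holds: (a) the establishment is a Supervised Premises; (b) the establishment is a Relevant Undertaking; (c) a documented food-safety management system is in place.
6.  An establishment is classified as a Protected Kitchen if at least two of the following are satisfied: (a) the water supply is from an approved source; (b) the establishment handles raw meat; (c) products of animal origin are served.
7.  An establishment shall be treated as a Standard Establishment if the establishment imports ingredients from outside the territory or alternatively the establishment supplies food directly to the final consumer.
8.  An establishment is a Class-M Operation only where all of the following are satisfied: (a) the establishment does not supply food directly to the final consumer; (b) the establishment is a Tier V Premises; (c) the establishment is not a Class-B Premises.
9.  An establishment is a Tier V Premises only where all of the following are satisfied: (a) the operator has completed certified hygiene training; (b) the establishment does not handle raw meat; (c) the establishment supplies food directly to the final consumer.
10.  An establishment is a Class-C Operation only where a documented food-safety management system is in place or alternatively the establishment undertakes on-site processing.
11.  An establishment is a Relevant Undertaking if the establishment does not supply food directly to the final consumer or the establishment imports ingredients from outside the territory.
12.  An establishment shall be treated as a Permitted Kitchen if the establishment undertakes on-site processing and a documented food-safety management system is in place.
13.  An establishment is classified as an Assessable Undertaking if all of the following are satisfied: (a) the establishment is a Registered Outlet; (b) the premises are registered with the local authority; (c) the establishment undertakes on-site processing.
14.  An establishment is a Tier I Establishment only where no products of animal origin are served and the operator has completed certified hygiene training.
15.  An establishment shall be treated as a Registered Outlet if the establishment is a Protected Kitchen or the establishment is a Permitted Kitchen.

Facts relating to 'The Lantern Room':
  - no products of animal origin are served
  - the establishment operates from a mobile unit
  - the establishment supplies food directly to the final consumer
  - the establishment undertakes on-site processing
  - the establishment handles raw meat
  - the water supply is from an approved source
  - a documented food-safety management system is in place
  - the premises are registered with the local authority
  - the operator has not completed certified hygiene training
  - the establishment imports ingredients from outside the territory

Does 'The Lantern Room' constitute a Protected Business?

Yes

paragraph 6 — Protected Kitchen: the water supply is from an approved source? yes; the establishment handles raw meat? yes; products of animal origin are served? no — 2 of 3 hold (need ≥2) → satisfied.
paragraph 12 — Permitted Kitchen: [the establishment undertakes on-site processing? yes] AND [a documented food-safety management system is in place? yes] → satisfied.
paragraph 15 — Registered Outlet: [Protected Kitchen (paragraph 6)? yes] OR [Permitted Kitchen (paragraph 12)? yes] → satisfied.
paragraph 13 — Assessable Undertaking: [Registered Outlet (paragraph 15)? yes] AND [the premises are registered with the local authority? yes] AND [the establishment undertakes on-site processing? yes] → satisfied.
paragraph 9 — Tier V Premises: [the operator has completed certified hygiene training? no] AND [the establishment does not handle raw meat? no] AND [the establishment supplies food directly to the final consumer? yes] → not satisfied.
paragraph 2 — Class-B Premises: [the premises are registered with the local authority? yes] OR [the water supply is not from an approved source? no] → satisfied.
paragraph 8 — Class-M Operation: [the establishment does not supply food directly to the final consumer? no] AND [Tier V Premises (paragraph 9)? no] AND [not a Class-B Premises (paragraph 2)? no] → not satisfied.
paragraph 4 — Designated Establishment: [the establishment handles raw meat? yes] OR [Class-M Operation (paragraph 8)? no] → satisfied.
paragraph 3 — Supervised Premises: [the establishment undertakes no on-site processing? no] OR [the water supply is from an approved source? yes] OR [the establishment operates from a mobile unit? yes] → satisfied.
paragraph 11 — Relevant Undertaking: [the establishment does not supply food directly to the final consumer? no] OR [the establishment imports ingredients from outside the territory? yes] → satisfied.
paragraph 5 — Primary Premises: [Supervised Premises (paragraph 3)? yes] AND [Relevant Undertaking (paragraph 11)? yes] AND [a documented food-safety management system is in place? yes] → satisfied.
paragraph 1 — Protected Business: [Assessable Undertaking (paragraph 13)? yes] AND [Designated Establishment (paragraph 4)? yes] AND [Primary Premises (paragraph 5)? yes] → satisfied.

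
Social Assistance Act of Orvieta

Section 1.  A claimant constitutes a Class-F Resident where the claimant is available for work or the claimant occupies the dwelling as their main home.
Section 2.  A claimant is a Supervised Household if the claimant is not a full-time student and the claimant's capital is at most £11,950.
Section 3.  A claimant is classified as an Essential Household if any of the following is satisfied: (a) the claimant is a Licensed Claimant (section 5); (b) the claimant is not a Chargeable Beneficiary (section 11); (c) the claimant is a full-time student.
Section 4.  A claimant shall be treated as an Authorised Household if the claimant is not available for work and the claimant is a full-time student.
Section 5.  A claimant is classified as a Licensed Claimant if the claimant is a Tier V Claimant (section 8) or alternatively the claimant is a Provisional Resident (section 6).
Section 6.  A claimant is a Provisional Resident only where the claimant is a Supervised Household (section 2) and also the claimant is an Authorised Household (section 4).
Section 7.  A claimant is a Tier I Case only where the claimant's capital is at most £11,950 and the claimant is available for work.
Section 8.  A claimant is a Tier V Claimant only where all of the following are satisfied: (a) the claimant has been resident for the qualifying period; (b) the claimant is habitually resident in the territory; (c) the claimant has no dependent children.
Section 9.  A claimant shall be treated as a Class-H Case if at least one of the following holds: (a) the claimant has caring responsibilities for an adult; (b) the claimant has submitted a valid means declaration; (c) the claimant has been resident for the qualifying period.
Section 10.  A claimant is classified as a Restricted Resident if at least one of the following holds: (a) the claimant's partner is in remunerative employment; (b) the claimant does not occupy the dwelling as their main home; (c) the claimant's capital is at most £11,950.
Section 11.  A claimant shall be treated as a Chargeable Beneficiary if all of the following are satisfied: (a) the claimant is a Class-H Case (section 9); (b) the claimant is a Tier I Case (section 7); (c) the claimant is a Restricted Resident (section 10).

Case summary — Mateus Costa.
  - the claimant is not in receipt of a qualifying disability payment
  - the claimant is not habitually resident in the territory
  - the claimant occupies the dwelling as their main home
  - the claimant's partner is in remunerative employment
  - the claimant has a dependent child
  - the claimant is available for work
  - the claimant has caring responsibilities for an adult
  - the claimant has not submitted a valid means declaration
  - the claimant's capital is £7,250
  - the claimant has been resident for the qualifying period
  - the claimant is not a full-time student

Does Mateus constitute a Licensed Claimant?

section 8 — Tier V Claimant: [the claimant has been resident for the qualifying period? yes] AND [the claimant is habitually resident in the territory? no] AND [the claimant has no dependent children? no] → not satisfied.
section 2 — Supervised Household: [the claimant is not a full-time student? yes] AND [claimant's capital: £7,250 ≤ £11,950? yes] → satisfied.
section 4 — Authorised Household: [the claimant is not available for work? no] AND [the claimant is a full-time student? no] → not satisfied.
section 6 — Provisional Resident: [Supervised Household (section 2)? yes] AND [Authorised Household (section 4)? no] → not satisfied.
section 5 — Licensed Claimant: [Tier V Claimant (section 8)? no] OR [Provisional Resident (section 6)? no] → not satisfied.

No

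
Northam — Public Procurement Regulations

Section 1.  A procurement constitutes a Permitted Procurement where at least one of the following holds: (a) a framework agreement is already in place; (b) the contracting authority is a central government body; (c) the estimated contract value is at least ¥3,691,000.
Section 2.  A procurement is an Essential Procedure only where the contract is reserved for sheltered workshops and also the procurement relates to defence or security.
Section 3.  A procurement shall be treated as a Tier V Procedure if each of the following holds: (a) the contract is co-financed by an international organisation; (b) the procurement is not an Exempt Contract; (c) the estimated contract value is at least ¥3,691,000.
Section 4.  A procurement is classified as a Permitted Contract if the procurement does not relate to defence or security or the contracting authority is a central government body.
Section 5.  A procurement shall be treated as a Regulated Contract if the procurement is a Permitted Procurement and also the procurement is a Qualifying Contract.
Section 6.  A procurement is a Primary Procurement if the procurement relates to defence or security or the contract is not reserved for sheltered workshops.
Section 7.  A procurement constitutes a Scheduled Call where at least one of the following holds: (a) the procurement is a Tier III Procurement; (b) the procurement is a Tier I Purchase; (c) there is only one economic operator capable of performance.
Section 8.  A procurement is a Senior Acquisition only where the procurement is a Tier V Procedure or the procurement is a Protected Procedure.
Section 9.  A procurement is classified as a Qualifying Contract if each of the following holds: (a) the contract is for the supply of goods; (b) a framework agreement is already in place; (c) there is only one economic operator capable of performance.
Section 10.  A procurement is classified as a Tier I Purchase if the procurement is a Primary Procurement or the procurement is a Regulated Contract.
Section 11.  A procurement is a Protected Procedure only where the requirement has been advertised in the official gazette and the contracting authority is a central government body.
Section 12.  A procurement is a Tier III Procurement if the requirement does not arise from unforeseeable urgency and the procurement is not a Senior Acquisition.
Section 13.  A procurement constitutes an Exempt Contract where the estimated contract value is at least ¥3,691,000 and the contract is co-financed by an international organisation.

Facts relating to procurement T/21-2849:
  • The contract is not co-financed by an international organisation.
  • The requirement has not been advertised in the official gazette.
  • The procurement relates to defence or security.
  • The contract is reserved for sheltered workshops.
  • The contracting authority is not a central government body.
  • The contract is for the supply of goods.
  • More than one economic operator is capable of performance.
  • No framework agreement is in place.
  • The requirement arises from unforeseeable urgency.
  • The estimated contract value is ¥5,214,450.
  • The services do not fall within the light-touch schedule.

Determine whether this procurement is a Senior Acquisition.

No

section 13 — Exempt Contract: [estimated contract value: ¥5,214,450 ≥ ¥3,691,000? yes] AND [the contract is co-financed by an international organisation? no] → not satisfied.
section 3 — Tier V Procedure: [the contract is co-financed by an international organisation? no] AND [not an Exempt Contract (section 13)? yes] AND [estimated contract value: ¥5,214,450 ≥ ¥3,691,000? yes] → not satisfied.
section 11 — Protected Procedure: [the requirement has been advertised in the official gazette? no] AND [the contracting authority is a central government body? no] → not satisfied.
section 8 — Senior Acquisition: [Tier V Procedure (section 3)? no] OR [Protected Procedure (section 11)? no] → not satisfied.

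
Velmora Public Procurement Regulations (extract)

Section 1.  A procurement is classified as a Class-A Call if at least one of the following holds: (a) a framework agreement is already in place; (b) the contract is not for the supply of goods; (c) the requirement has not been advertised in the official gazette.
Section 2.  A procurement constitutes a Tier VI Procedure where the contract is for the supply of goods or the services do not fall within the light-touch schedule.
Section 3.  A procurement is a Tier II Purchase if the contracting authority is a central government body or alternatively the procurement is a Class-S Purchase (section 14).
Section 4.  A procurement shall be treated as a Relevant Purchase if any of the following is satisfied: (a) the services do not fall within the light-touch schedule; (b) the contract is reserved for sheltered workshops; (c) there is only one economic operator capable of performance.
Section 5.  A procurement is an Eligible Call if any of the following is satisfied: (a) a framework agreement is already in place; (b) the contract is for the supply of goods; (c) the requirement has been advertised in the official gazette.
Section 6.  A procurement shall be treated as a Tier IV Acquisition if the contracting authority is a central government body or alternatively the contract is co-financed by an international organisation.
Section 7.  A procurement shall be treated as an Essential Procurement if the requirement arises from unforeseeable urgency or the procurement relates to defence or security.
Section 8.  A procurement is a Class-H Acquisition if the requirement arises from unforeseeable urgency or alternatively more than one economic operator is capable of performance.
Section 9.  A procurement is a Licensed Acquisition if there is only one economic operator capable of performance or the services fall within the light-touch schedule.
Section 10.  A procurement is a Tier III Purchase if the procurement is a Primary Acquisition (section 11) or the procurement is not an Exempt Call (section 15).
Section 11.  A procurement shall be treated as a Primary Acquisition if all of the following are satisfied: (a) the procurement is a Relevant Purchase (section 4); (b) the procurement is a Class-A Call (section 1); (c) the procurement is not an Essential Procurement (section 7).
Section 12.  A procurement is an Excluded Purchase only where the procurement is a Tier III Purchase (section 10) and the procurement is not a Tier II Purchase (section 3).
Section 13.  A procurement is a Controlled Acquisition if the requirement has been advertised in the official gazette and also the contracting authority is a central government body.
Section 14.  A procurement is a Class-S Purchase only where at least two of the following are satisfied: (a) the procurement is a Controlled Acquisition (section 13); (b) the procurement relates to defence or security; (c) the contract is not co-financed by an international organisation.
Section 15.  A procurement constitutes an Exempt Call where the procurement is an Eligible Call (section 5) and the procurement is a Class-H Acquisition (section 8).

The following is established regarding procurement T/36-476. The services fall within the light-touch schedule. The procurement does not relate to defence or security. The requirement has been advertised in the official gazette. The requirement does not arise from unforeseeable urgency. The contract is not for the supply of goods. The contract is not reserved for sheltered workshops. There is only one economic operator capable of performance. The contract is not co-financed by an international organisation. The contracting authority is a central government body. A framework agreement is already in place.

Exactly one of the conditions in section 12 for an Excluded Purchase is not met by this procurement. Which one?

Tier II Purchase

section 4 — Relevant Purchase: [the services do not fall within the light-touch schedule? no] OR [the contract is reserved for sheltered workshops? no] OR [there is only one economic operator capable of performance? yes] → satisfied.
section 1 — Class-A Call: [a framework agreement is already in place? yes] OR [the contract is not for the supply of goods? yes] OR [the requirement has not been advertised in the official gazette? no] → satisfied.
section 7 — Essential Procurement: [the requirement arises from unforeseeable urgency? no] OR [the procurement relates to defence or security? no] → not satisfied.
section 11 — Primary Acquisition: [Relevant Purchase (section 4)? yes] AND [Class-A Call (section 1)? yes] AND [not an Essential Procurement (section 7)? yes] → satisfied.
section 5 — Eligible Call: [a framework agreement is already in place? yes] OR [the contract is for the supply of goods? no] OR [the requirement has been advertised in the official gazette? yes] → satisfied.
section 8 — Class-H Acquisition: [the requirement arises from unforeseeable urgency? no] OR [more than one economic operator is capable of performance? no] → not satisfied.
section 15 — Exempt Call: [Eligible Call (section 5)? yes] AND [Class-H Acquisition (section 8)? no] → not satisfied.
section 10 — Tier III Purchase: [Primary Acquisition (section 11)? yes] OR [not an Exempt Call (section 15)? yes] → satisfied.
section 13 — Controlled Acquisition: [the requirement has been advertised in the official gazette? yes] AND [the contracting authority is a central government body? yes] → satisfied.
section 14 — Class-S Purchase: Controlled Acquisition (section 13)? yes; the procurement relates to defence or security? no; the contract is not co-financed by an international organisation? yes — 2 of 3 hold (need ≥2) → satisfied.
section 3 — Tier II Purchase: [the contracting authority is a central government body? yes] OR [Class-S Purchase (section 14)? yes] → satisfied.
section 12 — Excluded Purchase: [Tier III Purchase (section 10)? yes] AND [not a Tier II Purchase (section 3)? no] → not satisfied.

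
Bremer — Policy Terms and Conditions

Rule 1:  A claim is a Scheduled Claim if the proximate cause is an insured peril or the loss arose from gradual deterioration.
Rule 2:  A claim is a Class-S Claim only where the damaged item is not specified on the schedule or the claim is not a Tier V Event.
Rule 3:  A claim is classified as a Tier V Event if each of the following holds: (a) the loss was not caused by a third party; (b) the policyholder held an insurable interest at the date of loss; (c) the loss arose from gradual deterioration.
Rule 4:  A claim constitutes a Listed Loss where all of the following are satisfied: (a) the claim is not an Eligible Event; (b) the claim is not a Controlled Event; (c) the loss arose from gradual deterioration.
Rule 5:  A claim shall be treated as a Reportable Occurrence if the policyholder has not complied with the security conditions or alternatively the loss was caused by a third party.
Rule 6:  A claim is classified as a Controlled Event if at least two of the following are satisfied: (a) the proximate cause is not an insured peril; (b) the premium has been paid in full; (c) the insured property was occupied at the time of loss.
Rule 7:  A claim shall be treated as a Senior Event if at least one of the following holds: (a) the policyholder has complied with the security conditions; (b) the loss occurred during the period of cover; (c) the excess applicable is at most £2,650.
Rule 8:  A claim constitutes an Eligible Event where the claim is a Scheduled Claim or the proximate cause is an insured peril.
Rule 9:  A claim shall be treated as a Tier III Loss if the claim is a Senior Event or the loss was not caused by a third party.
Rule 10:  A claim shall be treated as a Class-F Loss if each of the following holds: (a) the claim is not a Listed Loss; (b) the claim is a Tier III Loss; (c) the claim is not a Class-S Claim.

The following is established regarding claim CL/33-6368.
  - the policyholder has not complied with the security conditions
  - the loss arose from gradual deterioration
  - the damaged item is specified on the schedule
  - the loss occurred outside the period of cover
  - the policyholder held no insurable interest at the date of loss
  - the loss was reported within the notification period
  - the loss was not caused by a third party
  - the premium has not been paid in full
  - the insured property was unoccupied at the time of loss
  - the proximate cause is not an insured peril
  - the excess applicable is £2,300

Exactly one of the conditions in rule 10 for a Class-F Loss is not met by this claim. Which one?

Class-S Claim

Under rule 1: the proximate cause is an insured peril? no; or the loss arose from gradual deterioration? yes. So the claim is a Scheduled Claim.
Under rule 8: Scheduled Claim (rule 1)? yes; or the proximate cause is an insured peril? no. So the claim is an Eligible Event.
Under rule 6: the proximate cause is not an insured peril? yes; the premium has been paid in full? no; the insured property was occupied at the time of loss? no — 1 of 3 hold (need ≥2) → not satisfied.
Under rule 4: not an Eligible Event (rule 8)? no; and not a Controlled Event (rule 6)? yes; and the loss arose from gradual deterioration? yes. So the claim is not a Listed Loss.
Under rule 7: the policyholder has complied with the security conditions? no; or the loss occurred during the period of cover? no; or excess applicable: £2,300 ≤ £2,650? yes. So the claim is a Senior Event.
Under rule 9: Senior Event (rule 7)? yes; or the loss was not caused by a third party? yes. So the claim is a Tier III Loss.
Under rule 3: the loss was not caused by a third party? yes; and the policyholder held an insurable interest at the date of loss? no; and the loss arose from gradual deterioration? yes. So the claim is not a Tier V Event.
Under rule 2: the damaged item is not specified on the schedule? no; or not a Tier V Event (rule 3)? yes. So the claim is a Class-S Claim.
Under rule 10: not a Listed Loss (rule 4)? yes; and Tier III Loss (rule 9)? yes; and not a Class-S Claim (rule 2)? no. So the claim is not a Class-F Loss.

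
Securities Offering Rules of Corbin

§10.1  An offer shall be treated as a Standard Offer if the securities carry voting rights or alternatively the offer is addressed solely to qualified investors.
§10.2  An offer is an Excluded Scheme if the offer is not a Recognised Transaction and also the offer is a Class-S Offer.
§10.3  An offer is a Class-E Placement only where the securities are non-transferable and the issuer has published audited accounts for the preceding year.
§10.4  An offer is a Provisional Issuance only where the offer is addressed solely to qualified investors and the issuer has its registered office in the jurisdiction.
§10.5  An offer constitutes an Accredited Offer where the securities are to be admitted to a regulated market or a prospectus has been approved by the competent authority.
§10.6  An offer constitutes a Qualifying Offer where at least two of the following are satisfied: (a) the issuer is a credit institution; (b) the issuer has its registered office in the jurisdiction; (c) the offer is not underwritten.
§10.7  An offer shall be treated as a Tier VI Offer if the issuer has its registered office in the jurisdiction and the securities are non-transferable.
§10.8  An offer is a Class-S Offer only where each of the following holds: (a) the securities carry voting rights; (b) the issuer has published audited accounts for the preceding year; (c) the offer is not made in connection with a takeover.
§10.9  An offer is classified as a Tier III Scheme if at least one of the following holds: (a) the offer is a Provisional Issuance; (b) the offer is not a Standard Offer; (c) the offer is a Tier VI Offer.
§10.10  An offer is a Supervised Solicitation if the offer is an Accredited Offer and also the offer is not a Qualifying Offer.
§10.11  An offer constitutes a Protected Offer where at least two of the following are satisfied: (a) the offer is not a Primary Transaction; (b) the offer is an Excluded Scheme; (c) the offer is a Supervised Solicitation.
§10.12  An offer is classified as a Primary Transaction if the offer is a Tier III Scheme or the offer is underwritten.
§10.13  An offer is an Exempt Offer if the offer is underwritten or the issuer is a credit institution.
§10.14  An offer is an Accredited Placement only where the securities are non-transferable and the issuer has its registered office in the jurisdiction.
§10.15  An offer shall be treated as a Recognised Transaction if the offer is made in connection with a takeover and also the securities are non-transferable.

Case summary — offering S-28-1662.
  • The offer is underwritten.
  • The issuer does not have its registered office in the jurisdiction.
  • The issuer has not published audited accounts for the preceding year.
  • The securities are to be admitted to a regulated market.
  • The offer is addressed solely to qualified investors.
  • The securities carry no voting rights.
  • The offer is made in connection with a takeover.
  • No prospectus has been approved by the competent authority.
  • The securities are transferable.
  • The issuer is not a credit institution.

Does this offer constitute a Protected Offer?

No

§10.4 — Provisional Issuance: [the offer is addressed solely to qualified investors? yes] AND [the issuer has its registered office in the jurisdiction? no] → not satisfied.
§10.1 — Standard Offer: [the securities carry voting rights? no] OR [the offer is addressed solely to qualified investors? yes] → satisfied.
§10.7 — Tier VI Offer: [the issuer has its registered office in the jurisdiction? no] AND [the securities are non-transferable? no] → not satisfied.
§10.9 — Tier III Scheme: [Provisional Issuance (§10.4)? no] OR [not a Standard Offer (§10.1)? no] OR [Tier VI Offer (§10.7)? no] → not satisfied.
§10.12 — Primary Transaction: [Tier III Scheme (§10.9)? no] OR [the offer is underwritten? yes] → satisfied.
§10.15 — Recognised Transaction: [the offer is made in connection with a takeover? yes] AND [the securities are non-transferable? no] → not satisfied.
§10.8 — Class-S Offer: [the securities carry voting rights? no] AND [the issuer has published audited accounts for the preceding year? no] AND [the offer is not made in connection with a takeover? no] → not satisfied.
§10.2 — Excluded Scheme: [not a Recognised Transaction (§10.15)? yes] AND [Class-S Offer (§10.8)? no] → not satisfied.
§10.5 — Accredited Offer: [the securities are to be admitted to a regulated market? yes] OR [a prospectus has been approved by the competent authority? no] → satisfied.
§10.6 — Qualifying Offer: the issuer is a credit institution? no; the issuer has its registered office in the jurisdiction? no; the offer is not underwritten? no — 0 of 3 hold (need ≥2) → not satisfied.
§10.10 — Supervised Solicitation: [Accredited Offer (§10.5)? yes] AND [not a Qualifying Offer (§10.6)? yes] → satisfied.
§10.11 — Protected Offer: not a Primary Transaction (§10.12)? no; Excluded Scheme (§10.2)? no; Supervised Solicitation (§10.10)? yes — 1 of 3 hold (need ≥2) → not satisfied.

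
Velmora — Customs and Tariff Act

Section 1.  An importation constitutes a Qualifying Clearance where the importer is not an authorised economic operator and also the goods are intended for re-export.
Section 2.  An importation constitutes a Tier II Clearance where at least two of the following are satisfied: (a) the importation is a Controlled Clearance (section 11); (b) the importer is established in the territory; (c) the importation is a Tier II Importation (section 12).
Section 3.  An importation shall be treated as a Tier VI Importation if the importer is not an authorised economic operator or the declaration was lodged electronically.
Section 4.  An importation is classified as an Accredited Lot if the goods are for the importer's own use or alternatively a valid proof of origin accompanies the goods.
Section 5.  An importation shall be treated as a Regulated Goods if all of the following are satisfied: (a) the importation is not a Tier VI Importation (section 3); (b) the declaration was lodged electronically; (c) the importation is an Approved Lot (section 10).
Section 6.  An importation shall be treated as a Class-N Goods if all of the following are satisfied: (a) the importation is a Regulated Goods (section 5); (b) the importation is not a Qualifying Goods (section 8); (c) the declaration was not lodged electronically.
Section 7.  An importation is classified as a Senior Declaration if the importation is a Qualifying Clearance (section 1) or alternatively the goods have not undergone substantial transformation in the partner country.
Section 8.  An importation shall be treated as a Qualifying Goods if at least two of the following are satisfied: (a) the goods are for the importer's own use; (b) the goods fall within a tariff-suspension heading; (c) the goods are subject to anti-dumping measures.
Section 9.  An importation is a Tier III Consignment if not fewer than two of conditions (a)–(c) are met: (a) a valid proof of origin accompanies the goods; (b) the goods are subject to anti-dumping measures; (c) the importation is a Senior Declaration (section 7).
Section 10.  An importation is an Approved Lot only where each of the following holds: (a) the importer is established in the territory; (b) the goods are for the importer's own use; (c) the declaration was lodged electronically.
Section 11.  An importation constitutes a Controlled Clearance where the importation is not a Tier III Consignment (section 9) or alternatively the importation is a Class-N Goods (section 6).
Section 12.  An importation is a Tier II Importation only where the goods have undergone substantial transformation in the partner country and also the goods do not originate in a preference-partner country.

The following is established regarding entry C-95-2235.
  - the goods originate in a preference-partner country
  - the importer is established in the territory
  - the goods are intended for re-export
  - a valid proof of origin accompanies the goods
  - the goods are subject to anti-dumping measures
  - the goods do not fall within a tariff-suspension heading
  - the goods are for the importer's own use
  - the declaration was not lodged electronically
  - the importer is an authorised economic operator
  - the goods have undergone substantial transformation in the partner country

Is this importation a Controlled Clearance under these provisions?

No

section 1 — Qualifying Clearance: [the importer is not an authorised economic operator? no] AND [the goods are intended for re-export? yes] → not satisfied.
section 7 — Senior Declaration: [Qualifying Clearance (section 1)? no] OR [the goods have not undergone substantial transformation in the partner country? no] → not satisfied.
section 9 — Tier III Consignment: a valid proof of origin accompanies the goods? yes; the goods are subject to anti-dumping measures? yes; Senior Declaration (section 7)? no — 2 of 3 hold (need ≥2) → satisfied.
section 3 — Tier VI Importation: [the importer is not an authorised economic operator? no] OR [the declaration was lodged electronically? no] → not satisfied.
section 10 — Approved Lot: [the importer is established in the territory? yes] AND [the goods are for the importer's own use? yes] AND [the declaration was lodged electronically? no] → not satisfied.
section 5 — Regulated Goods: [not a Tier VI Importation (section 3)? yes] AND [the declaration was lodged electronically? no] AND [Approved Lot (section 10)? no] → not satisfied.
section 8 — Qualifying Goods: the goods are for the importer's own use? yes; the goods fall within a tariff-suspension heading? no; the goods are subject to anti-dumping measures? yes — 2 of 3 hold (need ≥2) → satisfied.
section 6 — Class-N Goods: [Regulated Goods (section 5)? no] AND [not a Qualifying Goods (section 8)? no] AND [the declaration was not lodged electronically? yes] → not satisfied.
section 11 — Controlled Clearance: [not a Tier III Consignment (section 9)? no] OR [Class-N Goods (section 6)? no] → not satisfied.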